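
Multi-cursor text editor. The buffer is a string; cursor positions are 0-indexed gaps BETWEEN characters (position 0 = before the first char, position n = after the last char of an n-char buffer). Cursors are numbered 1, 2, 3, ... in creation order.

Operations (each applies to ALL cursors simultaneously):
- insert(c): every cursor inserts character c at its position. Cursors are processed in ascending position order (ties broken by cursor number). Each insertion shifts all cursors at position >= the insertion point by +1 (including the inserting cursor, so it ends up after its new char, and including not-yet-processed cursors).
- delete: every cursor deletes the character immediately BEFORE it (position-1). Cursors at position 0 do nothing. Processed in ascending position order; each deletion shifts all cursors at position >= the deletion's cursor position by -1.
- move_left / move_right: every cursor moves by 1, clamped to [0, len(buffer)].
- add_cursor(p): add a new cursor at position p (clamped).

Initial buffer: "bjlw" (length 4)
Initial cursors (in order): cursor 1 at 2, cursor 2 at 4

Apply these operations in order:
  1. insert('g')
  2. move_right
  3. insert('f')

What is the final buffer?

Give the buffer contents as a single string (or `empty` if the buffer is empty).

After op 1 (insert('g')): buffer="bjglwg" (len 6), cursors c1@3 c2@6, authorship ..1..2
After op 2 (move_right): buffer="bjglwg" (len 6), cursors c1@4 c2@6, authorship ..1..2
After op 3 (insert('f')): buffer="bjglfwgf" (len 8), cursors c1@5 c2@8, authorship ..1.1.22

Answer: bjglfwgf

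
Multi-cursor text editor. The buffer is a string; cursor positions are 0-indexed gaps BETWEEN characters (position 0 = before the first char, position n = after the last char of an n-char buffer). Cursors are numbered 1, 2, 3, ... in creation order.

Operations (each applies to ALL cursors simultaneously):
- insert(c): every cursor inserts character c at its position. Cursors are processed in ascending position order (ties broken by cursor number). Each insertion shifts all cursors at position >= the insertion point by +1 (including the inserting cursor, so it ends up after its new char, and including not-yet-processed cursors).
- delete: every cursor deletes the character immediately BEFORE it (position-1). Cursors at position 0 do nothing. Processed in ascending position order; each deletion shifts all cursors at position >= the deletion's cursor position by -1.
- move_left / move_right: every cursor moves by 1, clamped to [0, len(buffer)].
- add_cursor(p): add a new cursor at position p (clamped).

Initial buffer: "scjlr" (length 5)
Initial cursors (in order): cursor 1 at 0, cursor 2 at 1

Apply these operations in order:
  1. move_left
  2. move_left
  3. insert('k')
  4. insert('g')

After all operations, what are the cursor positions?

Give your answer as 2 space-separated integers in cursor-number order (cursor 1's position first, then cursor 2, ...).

Answer: 4 4

Derivation:
After op 1 (move_left): buffer="scjlr" (len 5), cursors c1@0 c2@0, authorship .....
After op 2 (move_left): buffer="scjlr" (len 5), cursors c1@0 c2@0, authorship .....
After op 3 (insert('k')): buffer="kkscjlr" (len 7), cursors c1@2 c2@2, authorship 12.....
After op 4 (insert('g')): buffer="kkggscjlr" (len 9), cursors c1@4 c2@4, authorship 1212.....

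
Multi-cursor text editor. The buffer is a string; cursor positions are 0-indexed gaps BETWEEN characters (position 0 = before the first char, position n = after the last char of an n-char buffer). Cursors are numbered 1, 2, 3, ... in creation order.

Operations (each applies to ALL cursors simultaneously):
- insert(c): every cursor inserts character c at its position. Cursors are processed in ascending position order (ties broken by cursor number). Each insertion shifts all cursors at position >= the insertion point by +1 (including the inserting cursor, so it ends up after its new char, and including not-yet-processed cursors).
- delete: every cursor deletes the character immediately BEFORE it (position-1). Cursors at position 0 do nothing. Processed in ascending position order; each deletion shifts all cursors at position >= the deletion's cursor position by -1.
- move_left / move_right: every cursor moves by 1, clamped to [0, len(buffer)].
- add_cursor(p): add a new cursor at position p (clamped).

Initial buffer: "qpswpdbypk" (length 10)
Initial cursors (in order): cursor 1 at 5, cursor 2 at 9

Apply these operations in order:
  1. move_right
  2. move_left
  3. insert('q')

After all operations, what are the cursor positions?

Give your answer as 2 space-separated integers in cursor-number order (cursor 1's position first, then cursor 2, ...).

Answer: 6 11

Derivation:
After op 1 (move_right): buffer="qpswpdbypk" (len 10), cursors c1@6 c2@10, authorship ..........
After op 2 (move_left): buffer="qpswpdbypk" (len 10), cursors c1@5 c2@9, authorship ..........
After op 3 (insert('q')): buffer="qpswpqdbypqk" (len 12), cursors c1@6 c2@11, authorship .....1....2.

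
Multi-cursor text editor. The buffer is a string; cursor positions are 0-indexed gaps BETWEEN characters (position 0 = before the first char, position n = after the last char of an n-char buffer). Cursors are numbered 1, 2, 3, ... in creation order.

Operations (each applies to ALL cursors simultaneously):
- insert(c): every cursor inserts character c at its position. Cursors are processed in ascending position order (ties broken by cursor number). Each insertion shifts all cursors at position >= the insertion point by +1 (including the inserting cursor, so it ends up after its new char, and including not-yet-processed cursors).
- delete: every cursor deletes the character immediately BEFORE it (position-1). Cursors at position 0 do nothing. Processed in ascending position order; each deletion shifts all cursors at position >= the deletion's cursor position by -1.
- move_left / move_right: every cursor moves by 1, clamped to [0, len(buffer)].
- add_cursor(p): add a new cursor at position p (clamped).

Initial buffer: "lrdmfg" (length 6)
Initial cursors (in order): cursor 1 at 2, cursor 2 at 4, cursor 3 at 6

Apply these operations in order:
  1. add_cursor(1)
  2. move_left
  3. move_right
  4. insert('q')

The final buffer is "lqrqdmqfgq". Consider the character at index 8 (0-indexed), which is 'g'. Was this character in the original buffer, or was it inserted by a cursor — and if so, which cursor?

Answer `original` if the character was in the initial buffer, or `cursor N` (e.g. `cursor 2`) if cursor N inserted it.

After op 1 (add_cursor(1)): buffer="lrdmfg" (len 6), cursors c4@1 c1@2 c2@4 c3@6, authorship ......
After op 2 (move_left): buffer="lrdmfg" (len 6), cursors c4@0 c1@1 c2@3 c3@5, authorship ......
After op 3 (move_right): buffer="lrdmfg" (len 6), cursors c4@1 c1@2 c2@4 c3@6, authorship ......
After op 4 (insert('q')): buffer="lqrqdmqfgq" (len 10), cursors c4@2 c1@4 c2@7 c3@10, authorship .4.1..2..3
Authorship (.=original, N=cursor N): . 4 . 1 . . 2 . . 3
Index 8: author = original

Answer: original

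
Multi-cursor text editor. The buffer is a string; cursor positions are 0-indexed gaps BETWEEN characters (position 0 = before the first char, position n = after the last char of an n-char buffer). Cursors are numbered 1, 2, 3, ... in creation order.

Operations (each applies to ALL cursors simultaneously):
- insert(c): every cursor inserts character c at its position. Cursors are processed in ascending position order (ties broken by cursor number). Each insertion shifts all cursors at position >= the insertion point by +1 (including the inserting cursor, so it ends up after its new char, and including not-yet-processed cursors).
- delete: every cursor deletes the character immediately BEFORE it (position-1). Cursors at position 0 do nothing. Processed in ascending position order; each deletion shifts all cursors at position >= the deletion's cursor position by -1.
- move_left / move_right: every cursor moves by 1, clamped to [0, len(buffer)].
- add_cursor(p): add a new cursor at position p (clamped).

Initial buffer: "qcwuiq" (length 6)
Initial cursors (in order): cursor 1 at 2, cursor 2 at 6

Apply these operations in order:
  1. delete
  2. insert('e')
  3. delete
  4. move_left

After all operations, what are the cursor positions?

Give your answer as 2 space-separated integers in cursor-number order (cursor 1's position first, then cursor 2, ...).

Answer: 0 3

Derivation:
After op 1 (delete): buffer="qwui" (len 4), cursors c1@1 c2@4, authorship ....
After op 2 (insert('e')): buffer="qewuie" (len 6), cursors c1@2 c2@6, authorship .1...2
After op 3 (delete): buffer="qwui" (len 4), cursors c1@1 c2@4, authorship ....
After op 4 (move_left): buffer="qwui" (len 4), cursors c1@0 c2@3, authorship ....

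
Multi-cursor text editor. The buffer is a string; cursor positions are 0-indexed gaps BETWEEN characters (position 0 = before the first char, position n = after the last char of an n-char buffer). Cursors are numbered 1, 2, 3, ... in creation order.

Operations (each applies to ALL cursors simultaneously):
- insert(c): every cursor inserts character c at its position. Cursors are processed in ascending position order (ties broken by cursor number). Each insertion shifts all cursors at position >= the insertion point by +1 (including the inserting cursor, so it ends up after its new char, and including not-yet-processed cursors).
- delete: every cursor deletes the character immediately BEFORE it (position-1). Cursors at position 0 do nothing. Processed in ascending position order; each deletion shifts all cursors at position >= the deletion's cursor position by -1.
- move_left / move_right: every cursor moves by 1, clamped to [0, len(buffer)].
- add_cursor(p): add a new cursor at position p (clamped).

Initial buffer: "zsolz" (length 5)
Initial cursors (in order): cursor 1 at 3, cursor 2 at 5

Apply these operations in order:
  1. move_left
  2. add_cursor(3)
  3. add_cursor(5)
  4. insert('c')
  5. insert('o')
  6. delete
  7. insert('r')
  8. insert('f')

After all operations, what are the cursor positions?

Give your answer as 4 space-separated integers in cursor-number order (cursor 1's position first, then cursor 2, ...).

After op 1 (move_left): buffer="zsolz" (len 5), cursors c1@2 c2@4, authorship .....
After op 2 (add_cursor(3)): buffer="zsolz" (len 5), cursors c1@2 c3@3 c2@4, authorship .....
After op 3 (add_cursor(5)): buffer="zsolz" (len 5), cursors c1@2 c3@3 c2@4 c4@5, authorship .....
After op 4 (insert('c')): buffer="zscoclczc" (len 9), cursors c1@3 c3@5 c2@7 c4@9, authorship ..1.3.2.4
After op 5 (insert('o')): buffer="zscoocolcozco" (len 13), cursors c1@4 c3@7 c2@10 c4@13, authorship ..11.33.22.44
After op 6 (delete): buffer="zscoclczc" (len 9), cursors c1@3 c3@5 c2@7 c4@9, authorship ..1.3.2.4
After op 7 (insert('r')): buffer="zscrocrlcrzcr" (len 13), cursors c1@4 c3@7 c2@10 c4@13, authorship ..11.33.22.44
After op 8 (insert('f')): buffer="zscrfocrflcrfzcrf" (len 17), cursors c1@5 c3@9 c2@13 c4@17, authorship ..111.333.222.444

Answer: 5 13 9 17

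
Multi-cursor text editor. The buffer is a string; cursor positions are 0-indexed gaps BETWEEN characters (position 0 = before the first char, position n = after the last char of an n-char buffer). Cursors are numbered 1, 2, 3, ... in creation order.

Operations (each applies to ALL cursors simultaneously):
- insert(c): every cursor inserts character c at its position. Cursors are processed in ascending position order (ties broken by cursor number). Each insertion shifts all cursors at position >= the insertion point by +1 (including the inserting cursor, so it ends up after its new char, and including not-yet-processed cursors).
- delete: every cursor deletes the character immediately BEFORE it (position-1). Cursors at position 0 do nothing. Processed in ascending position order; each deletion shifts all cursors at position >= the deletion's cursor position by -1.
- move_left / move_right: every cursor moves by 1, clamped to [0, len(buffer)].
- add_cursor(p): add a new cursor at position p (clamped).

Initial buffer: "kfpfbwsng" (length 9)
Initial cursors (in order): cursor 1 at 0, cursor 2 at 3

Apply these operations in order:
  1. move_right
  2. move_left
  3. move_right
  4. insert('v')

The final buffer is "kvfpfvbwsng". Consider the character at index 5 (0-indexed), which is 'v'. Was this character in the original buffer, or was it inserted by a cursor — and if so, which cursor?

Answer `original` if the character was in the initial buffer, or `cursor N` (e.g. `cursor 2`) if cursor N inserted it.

After op 1 (move_right): buffer="kfpfbwsng" (len 9), cursors c1@1 c2@4, authorship .........
After op 2 (move_left): buffer="kfpfbwsng" (len 9), cursors c1@0 c2@3, authorship .........
After op 3 (move_right): buffer="kfpfbwsng" (len 9), cursors c1@1 c2@4, authorship .........
After op 4 (insert('v')): buffer="kvfpfvbwsng" (len 11), cursors c1@2 c2@6, authorship .1...2.....
Authorship (.=original, N=cursor N): . 1 . . . 2 . . . . .
Index 5: author = 2

Answer: cursor 2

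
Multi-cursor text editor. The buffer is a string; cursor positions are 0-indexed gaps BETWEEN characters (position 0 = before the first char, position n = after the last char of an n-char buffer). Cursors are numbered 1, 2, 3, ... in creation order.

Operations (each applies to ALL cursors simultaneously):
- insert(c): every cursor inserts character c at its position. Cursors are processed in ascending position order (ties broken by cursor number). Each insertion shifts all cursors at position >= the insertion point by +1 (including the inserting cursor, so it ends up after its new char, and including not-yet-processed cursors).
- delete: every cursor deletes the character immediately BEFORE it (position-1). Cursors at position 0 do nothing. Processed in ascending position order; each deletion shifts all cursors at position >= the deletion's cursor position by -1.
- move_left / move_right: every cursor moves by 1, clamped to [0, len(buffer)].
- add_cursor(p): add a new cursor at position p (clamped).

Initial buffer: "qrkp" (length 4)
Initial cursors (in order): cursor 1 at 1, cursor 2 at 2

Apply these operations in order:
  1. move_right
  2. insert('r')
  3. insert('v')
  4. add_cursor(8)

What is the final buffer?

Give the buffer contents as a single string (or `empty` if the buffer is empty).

After op 1 (move_right): buffer="qrkp" (len 4), cursors c1@2 c2@3, authorship ....
After op 2 (insert('r')): buffer="qrrkrp" (len 6), cursors c1@3 c2@5, authorship ..1.2.
After op 3 (insert('v')): buffer="qrrvkrvp" (len 8), cursors c1@4 c2@7, authorship ..11.22.
After op 4 (add_cursor(8)): buffer="qrrvkrvp" (len 8), cursors c1@4 c2@7 c3@8, authorship ..11.22.

Answer: qrrvkrvp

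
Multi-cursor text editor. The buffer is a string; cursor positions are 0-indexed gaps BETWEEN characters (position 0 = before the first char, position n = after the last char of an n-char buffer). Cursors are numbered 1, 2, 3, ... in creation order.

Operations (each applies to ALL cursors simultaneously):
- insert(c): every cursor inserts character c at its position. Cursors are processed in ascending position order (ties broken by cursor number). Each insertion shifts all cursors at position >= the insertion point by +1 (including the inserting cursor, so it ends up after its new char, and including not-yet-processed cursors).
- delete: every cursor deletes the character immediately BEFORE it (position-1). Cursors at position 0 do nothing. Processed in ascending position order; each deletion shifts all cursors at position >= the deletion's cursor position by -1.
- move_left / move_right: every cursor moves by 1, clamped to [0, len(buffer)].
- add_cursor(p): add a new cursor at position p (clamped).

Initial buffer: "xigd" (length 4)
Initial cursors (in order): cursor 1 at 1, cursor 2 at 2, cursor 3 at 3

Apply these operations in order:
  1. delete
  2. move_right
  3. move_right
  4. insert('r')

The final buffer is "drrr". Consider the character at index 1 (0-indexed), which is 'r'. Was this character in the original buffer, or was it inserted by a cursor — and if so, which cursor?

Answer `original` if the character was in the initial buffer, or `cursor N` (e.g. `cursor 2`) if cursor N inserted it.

After op 1 (delete): buffer="d" (len 1), cursors c1@0 c2@0 c3@0, authorship .
After op 2 (move_right): buffer="d" (len 1), cursors c1@1 c2@1 c3@1, authorship .
After op 3 (move_right): buffer="d" (len 1), cursors c1@1 c2@1 c3@1, authorship .
After op 4 (insert('r')): buffer="drrr" (len 4), cursors c1@4 c2@4 c3@4, authorship .123
Authorship (.=original, N=cursor N): . 1 2 3
Index 1: author = 1

Answer: cursor 1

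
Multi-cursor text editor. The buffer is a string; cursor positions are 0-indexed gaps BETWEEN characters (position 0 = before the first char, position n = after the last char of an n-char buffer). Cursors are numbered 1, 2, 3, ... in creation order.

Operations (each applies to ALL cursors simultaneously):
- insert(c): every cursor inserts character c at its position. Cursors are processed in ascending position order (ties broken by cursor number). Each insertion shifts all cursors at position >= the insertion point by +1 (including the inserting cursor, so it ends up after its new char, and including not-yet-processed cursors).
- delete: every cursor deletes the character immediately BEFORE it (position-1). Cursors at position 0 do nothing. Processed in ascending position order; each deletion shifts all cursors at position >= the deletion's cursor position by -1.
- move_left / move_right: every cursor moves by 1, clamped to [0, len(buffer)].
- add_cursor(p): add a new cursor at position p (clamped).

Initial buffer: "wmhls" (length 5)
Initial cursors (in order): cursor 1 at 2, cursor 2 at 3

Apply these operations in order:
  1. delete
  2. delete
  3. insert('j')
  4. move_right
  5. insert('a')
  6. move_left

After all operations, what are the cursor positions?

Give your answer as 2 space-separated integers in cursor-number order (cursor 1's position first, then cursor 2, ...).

Answer: 4 4

Derivation:
After op 1 (delete): buffer="wls" (len 3), cursors c1@1 c2@1, authorship ...
After op 2 (delete): buffer="ls" (len 2), cursors c1@0 c2@0, authorship ..
After op 3 (insert('j')): buffer="jjls" (len 4), cursors c1@2 c2@2, authorship 12..
After op 4 (move_right): buffer="jjls" (len 4), cursors c1@3 c2@3, authorship 12..
After op 5 (insert('a')): buffer="jjlaas" (len 6), cursors c1@5 c2@5, authorship 12.12.
After op 6 (move_left): buffer="jjlaas" (len 6), cursors c1@4 c2@4, authorship 12.12.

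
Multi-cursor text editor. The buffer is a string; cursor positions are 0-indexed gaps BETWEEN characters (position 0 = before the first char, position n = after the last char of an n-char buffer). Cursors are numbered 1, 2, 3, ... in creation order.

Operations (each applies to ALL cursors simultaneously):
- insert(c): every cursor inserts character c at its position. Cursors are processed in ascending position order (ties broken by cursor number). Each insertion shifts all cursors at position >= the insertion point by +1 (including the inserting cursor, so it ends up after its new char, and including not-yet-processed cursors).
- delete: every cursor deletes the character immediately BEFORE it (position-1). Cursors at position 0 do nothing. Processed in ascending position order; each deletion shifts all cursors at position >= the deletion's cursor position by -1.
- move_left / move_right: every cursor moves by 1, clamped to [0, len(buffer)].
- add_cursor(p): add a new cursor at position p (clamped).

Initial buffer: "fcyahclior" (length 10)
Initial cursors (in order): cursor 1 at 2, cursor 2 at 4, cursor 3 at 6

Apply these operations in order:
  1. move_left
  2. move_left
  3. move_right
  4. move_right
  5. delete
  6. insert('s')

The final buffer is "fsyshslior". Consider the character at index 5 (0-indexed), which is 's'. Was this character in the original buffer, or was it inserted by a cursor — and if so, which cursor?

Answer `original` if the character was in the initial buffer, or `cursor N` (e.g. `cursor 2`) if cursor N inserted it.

After op 1 (move_left): buffer="fcyahclior" (len 10), cursors c1@1 c2@3 c3@5, authorship ..........
After op 2 (move_left): buffer="fcyahclior" (len 10), cursors c1@0 c2@2 c3@4, authorship ..........
After op 3 (move_right): buffer="fcyahclior" (len 10), cursors c1@1 c2@3 c3@5, authorship ..........
After op 4 (move_right): buffer="fcyahclior" (len 10), cursors c1@2 c2@4 c3@6, authorship ..........
After op 5 (delete): buffer="fyhlior" (len 7), cursors c1@1 c2@2 c3@3, authorship .......
After op 6 (insert('s')): buffer="fsyshslior" (len 10), cursors c1@2 c2@4 c3@6, authorship .1.2.3....
Authorship (.=original, N=cursor N): . 1 . 2 . 3 . . . .
Index 5: author = 3

Answer: cursor 3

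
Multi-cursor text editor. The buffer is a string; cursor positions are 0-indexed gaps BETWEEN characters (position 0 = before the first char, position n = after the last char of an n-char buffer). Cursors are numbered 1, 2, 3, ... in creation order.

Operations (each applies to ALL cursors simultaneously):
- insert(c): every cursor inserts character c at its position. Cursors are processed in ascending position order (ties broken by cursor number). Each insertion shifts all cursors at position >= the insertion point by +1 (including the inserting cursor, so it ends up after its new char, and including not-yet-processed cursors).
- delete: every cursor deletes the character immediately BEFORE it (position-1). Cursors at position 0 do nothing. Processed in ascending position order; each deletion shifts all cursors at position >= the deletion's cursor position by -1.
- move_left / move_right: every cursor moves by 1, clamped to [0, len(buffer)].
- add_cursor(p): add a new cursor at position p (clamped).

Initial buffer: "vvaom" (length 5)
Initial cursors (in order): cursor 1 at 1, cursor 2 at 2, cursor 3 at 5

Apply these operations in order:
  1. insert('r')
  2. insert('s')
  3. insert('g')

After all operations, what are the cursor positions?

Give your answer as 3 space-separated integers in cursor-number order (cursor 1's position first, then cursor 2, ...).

Answer: 4 8 14

Derivation:
After op 1 (insert('r')): buffer="vrvraomr" (len 8), cursors c1@2 c2@4 c3@8, authorship .1.2...3
After op 2 (insert('s')): buffer="vrsvrsaomrs" (len 11), cursors c1@3 c2@6 c3@11, authorship .11.22...33
After op 3 (insert('g')): buffer="vrsgvrsgaomrsg" (len 14), cursors c1@4 c2@8 c3@14, authorship .111.222...333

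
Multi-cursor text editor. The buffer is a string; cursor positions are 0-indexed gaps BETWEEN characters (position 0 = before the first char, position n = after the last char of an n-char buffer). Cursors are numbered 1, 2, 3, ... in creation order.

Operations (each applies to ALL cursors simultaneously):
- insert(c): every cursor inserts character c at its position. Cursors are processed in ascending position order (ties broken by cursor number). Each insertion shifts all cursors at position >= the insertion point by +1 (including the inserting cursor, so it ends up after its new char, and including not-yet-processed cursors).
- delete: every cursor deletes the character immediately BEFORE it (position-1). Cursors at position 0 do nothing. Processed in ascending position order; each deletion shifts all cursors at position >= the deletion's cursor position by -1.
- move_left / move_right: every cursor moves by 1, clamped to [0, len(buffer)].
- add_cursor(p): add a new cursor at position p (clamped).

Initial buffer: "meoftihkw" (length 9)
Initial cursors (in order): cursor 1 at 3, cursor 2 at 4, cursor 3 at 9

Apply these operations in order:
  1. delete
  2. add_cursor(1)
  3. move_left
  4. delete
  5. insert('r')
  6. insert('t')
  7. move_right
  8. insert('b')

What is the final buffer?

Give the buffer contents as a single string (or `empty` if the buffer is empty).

After op 1 (delete): buffer="metihk" (len 6), cursors c1@2 c2@2 c3@6, authorship ......
After op 2 (add_cursor(1)): buffer="metihk" (len 6), cursors c4@1 c1@2 c2@2 c3@6, authorship ......
After op 3 (move_left): buffer="metihk" (len 6), cursors c4@0 c1@1 c2@1 c3@5, authorship ......
After op 4 (delete): buffer="etik" (len 4), cursors c1@0 c2@0 c4@0 c3@3, authorship ....
After op 5 (insert('r')): buffer="rrretirk" (len 8), cursors c1@3 c2@3 c4@3 c3@7, authorship 124...3.
After op 6 (insert('t')): buffer="rrrtttetirtk" (len 12), cursors c1@6 c2@6 c4@6 c3@11, authorship 124124...33.
After op 7 (move_right): buffer="rrrtttetirtk" (len 12), cursors c1@7 c2@7 c4@7 c3@12, authorship 124124...33.
After op 8 (insert('b')): buffer="rrrtttebbbtirtkb" (len 16), cursors c1@10 c2@10 c4@10 c3@16, authorship 124124.124..33.3

Answer: rrrtttebbbtirtkb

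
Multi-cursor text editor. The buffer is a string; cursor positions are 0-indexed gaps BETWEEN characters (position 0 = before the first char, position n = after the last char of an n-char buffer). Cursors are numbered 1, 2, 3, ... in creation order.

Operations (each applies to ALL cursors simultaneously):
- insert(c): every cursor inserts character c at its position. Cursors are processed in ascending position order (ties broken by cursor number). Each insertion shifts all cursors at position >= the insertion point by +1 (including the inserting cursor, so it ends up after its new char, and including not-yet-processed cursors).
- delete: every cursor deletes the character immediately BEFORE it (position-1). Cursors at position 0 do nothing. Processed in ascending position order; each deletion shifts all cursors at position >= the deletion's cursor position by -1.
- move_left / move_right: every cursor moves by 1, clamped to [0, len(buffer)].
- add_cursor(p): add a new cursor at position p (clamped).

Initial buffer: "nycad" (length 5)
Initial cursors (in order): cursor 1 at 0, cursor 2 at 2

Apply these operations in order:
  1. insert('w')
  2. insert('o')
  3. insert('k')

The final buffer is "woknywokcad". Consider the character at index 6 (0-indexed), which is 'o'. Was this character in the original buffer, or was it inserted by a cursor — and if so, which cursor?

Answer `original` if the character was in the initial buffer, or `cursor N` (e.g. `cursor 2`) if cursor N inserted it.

Answer: cursor 2

Derivation:
After op 1 (insert('w')): buffer="wnywcad" (len 7), cursors c1@1 c2@4, authorship 1..2...
After op 2 (insert('o')): buffer="wonywocad" (len 9), cursors c1@2 c2@6, authorship 11..22...
After op 3 (insert('k')): buffer="woknywokcad" (len 11), cursors c1@3 c2@8, authorship 111..222...
Authorship (.=original, N=cursor N): 1 1 1 . . 2 2 2 . . .
Index 6: author = 2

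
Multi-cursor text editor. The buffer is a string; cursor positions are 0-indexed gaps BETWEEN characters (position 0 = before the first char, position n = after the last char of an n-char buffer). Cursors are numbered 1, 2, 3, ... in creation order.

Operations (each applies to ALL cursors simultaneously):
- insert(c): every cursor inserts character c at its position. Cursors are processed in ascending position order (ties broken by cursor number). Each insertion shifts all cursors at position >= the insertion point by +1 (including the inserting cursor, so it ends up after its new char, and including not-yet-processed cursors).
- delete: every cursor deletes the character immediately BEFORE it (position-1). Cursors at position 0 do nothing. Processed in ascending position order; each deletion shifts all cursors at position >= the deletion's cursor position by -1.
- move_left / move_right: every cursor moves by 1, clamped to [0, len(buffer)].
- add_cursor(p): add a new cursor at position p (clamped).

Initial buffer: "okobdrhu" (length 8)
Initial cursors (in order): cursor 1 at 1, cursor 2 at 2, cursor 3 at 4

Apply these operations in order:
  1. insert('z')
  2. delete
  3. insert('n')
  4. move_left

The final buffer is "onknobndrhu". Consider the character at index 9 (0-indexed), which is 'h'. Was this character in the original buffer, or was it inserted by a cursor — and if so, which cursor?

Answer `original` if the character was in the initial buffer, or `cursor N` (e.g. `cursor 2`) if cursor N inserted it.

After op 1 (insert('z')): buffer="ozkzobzdrhu" (len 11), cursors c1@2 c2@4 c3@7, authorship .1.2..3....
After op 2 (delete): buffer="okobdrhu" (len 8), cursors c1@1 c2@2 c3@4, authorship ........
After op 3 (insert('n')): buffer="onknobndrhu" (len 11), cursors c1@2 c2@4 c3@7, authorship .1.2..3....
After op 4 (move_left): buffer="onknobndrhu" (len 11), cursors c1@1 c2@3 c3@6, authorship .1.2..3....
Authorship (.=original, N=cursor N): . 1 . 2 . . 3 . . . .
Index 9: author = original

Answer: original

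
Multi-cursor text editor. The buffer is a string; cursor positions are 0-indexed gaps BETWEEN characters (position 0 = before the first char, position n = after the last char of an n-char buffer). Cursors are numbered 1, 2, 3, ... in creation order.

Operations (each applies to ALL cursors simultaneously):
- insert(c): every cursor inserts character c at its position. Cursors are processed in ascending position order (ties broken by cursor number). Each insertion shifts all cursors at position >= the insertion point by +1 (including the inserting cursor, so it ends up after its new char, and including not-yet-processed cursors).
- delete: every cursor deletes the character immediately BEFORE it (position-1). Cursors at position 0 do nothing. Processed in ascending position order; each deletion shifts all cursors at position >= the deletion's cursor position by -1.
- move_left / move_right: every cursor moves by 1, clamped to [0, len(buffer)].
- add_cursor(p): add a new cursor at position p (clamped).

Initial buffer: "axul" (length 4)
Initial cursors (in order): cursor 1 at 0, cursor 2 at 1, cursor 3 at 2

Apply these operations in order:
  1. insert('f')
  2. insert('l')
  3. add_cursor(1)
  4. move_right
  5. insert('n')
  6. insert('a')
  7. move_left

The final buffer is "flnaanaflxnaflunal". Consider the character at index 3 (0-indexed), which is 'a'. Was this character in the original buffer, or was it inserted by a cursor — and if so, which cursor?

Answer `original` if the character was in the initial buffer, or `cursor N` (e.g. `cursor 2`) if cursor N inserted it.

After op 1 (insert('f')): buffer="fafxful" (len 7), cursors c1@1 c2@3 c3@5, authorship 1.2.3..
After op 2 (insert('l')): buffer="flaflxflul" (len 10), cursors c1@2 c2@5 c3@8, authorship 11.22.33..
After op 3 (add_cursor(1)): buffer="flaflxflul" (len 10), cursors c4@1 c1@2 c2@5 c3@8, authorship 11.22.33..
After op 4 (move_right): buffer="flaflxflul" (len 10), cursors c4@2 c1@3 c2@6 c3@9, authorship 11.22.33..
After op 5 (insert('n')): buffer="flnanflxnflunl" (len 14), cursors c4@3 c1@5 c2@9 c3@13, authorship 114.122.233.3.
After op 6 (insert('a')): buffer="flnaanaflxnaflunal" (len 18), cursors c4@4 c1@7 c2@12 c3@17, authorship 1144.1122.2233.33.
After op 7 (move_left): buffer="flnaanaflxnaflunal" (len 18), cursors c4@3 c1@6 c2@11 c3@16, authorship 1144.1122.2233.33.
Authorship (.=original, N=cursor N): 1 1 4 4 . 1 1 2 2 . 2 2 3 3 . 3 3 .
Index 3: author = 4

Answer: cursor 4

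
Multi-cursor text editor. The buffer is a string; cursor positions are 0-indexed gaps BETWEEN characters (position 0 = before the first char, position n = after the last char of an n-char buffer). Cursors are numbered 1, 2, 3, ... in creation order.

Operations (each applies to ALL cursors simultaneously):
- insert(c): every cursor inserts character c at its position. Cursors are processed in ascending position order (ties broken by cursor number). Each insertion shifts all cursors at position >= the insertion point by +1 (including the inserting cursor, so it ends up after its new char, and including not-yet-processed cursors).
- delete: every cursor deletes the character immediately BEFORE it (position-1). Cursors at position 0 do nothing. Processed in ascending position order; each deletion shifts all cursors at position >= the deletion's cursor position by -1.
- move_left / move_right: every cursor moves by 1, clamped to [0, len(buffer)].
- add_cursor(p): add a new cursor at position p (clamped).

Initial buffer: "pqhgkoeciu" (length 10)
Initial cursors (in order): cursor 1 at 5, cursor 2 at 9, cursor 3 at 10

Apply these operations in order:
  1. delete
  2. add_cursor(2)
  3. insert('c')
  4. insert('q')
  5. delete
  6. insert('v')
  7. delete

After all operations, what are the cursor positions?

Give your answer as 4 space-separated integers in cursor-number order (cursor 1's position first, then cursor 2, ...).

Answer: 6 11 11 3

Derivation:
After op 1 (delete): buffer="pqhgoec" (len 7), cursors c1@4 c2@7 c3@7, authorship .......
After op 2 (add_cursor(2)): buffer="pqhgoec" (len 7), cursors c4@2 c1@4 c2@7 c3@7, authorship .......
After op 3 (insert('c')): buffer="pqchgcoeccc" (len 11), cursors c4@3 c1@6 c2@11 c3@11, authorship ..4..1...23
After op 4 (insert('q')): buffer="pqcqhgcqoecccqq" (len 15), cursors c4@4 c1@8 c2@15 c3@15, authorship ..44..11...2323
After op 5 (delete): buffer="pqchgcoeccc" (len 11), cursors c4@3 c1@6 c2@11 c3@11, authorship ..4..1...23
After op 6 (insert('v')): buffer="pqcvhgcvoecccvv" (len 15), cursors c4@4 c1@8 c2@15 c3@15, authorship ..44..11...2323
After op 7 (delete): buffer="pqchgcoeccc" (len 11), cursors c4@3 c1@6 c2@11 c3@11, authorship ..4..1...23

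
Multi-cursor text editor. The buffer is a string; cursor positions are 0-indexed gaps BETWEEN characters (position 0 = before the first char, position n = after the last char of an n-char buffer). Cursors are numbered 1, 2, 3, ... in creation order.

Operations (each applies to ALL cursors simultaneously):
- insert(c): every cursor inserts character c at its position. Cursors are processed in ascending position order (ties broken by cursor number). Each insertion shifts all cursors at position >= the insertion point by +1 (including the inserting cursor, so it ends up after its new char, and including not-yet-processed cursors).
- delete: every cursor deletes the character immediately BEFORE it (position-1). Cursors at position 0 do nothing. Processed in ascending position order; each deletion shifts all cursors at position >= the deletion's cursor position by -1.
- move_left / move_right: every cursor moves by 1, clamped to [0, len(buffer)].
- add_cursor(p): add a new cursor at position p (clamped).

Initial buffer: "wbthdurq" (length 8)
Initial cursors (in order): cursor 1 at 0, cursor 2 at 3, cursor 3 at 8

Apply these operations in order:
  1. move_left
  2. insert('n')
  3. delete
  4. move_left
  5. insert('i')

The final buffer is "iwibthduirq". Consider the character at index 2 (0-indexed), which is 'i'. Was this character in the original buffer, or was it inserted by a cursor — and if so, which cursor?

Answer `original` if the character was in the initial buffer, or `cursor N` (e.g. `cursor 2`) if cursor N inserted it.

After op 1 (move_left): buffer="wbthdurq" (len 8), cursors c1@0 c2@2 c3@7, authorship ........
After op 2 (insert('n')): buffer="nwbnthdurnq" (len 11), cursors c1@1 c2@4 c3@10, authorship 1..2.....3.
After op 3 (delete): buffer="wbthdurq" (len 8), cursors c1@0 c2@2 c3@7, authorship ........
After op 4 (move_left): buffer="wbthdurq" (len 8), cursors c1@0 c2@1 c3@6, authorship ........
After op 5 (insert('i')): buffer="iwibthduirq" (len 11), cursors c1@1 c2@3 c3@9, authorship 1.2.....3..
Authorship (.=original, N=cursor N): 1 . 2 . . . . . 3 . .
Index 2: author = 2

Answer: cursor 2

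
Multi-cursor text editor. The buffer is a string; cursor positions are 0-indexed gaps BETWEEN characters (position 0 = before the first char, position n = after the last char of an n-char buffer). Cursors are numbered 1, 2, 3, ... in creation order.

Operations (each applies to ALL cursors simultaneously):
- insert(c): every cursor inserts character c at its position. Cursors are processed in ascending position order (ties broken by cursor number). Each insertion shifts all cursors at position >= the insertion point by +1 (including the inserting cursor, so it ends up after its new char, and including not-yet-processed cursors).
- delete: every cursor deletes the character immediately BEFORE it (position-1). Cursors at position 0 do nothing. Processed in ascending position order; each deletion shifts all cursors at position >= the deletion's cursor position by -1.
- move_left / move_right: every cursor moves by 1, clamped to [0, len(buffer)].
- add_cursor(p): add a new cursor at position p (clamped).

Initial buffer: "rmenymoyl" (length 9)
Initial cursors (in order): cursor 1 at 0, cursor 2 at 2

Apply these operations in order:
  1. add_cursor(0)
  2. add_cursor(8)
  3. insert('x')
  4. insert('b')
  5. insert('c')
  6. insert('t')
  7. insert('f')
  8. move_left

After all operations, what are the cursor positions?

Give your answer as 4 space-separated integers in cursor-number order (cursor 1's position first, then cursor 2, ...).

Answer: 9 16 9 27

Derivation:
After op 1 (add_cursor(0)): buffer="rmenymoyl" (len 9), cursors c1@0 c3@0 c2@2, authorship .........
After op 2 (add_cursor(8)): buffer="rmenymoyl" (len 9), cursors c1@0 c3@0 c2@2 c4@8, authorship .........
After op 3 (insert('x')): buffer="xxrmxenymoyxl" (len 13), cursors c1@2 c3@2 c2@5 c4@12, authorship 13..2......4.
After op 4 (insert('b')): buffer="xxbbrmxbenymoyxbl" (len 17), cursors c1@4 c3@4 c2@8 c4@16, authorship 1313..22......44.
After op 5 (insert('c')): buffer="xxbbccrmxbcenymoyxbcl" (len 21), cursors c1@6 c3@6 c2@11 c4@20, authorship 131313..222......444.
After op 6 (insert('t')): buffer="xxbbccttrmxbctenymoyxbctl" (len 25), cursors c1@8 c3@8 c2@14 c4@24, authorship 13131313..2222......4444.
After op 7 (insert('f')): buffer="xxbbccttffrmxbctfenymoyxbctfl" (len 29), cursors c1@10 c3@10 c2@17 c4@28, authorship 1313131313..22222......44444.
After op 8 (move_left): buffer="xxbbccttffrmxbctfenymoyxbctfl" (len 29), cursors c1@9 c3@9 c2@16 c4@27, authorship 1313131313..22222......44444.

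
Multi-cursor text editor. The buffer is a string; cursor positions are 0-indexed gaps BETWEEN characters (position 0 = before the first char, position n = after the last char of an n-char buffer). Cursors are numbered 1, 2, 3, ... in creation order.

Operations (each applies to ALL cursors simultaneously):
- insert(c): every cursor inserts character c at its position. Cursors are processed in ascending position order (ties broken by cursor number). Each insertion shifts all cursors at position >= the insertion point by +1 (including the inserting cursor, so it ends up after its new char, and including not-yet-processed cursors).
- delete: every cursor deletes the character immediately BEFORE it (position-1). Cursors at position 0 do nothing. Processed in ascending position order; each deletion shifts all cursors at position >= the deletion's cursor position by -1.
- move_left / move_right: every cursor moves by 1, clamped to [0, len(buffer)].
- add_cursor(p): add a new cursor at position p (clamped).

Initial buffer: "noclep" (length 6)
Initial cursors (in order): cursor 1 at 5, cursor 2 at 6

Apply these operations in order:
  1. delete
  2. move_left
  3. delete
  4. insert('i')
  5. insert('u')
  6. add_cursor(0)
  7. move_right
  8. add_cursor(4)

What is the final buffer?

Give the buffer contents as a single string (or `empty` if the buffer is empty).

After op 1 (delete): buffer="nocl" (len 4), cursors c1@4 c2@4, authorship ....
After op 2 (move_left): buffer="nocl" (len 4), cursors c1@3 c2@3, authorship ....
After op 3 (delete): buffer="nl" (len 2), cursors c1@1 c2@1, authorship ..
After op 4 (insert('i')): buffer="niil" (len 4), cursors c1@3 c2@3, authorship .12.
After op 5 (insert('u')): buffer="niiuul" (len 6), cursors c1@5 c2@5, authorship .1212.
After op 6 (add_cursor(0)): buffer="niiuul" (len 6), cursors c3@0 c1@5 c2@5, authorship .1212.
After op 7 (move_right): buffer="niiuul" (len 6), cursors c3@1 c1@6 c2@6, authorship .1212.
After op 8 (add_cursor(4)): buffer="niiuul" (len 6), cursors c3@1 c4@4 c1@6 c2@6, authorship .1212.

Answer: niiuul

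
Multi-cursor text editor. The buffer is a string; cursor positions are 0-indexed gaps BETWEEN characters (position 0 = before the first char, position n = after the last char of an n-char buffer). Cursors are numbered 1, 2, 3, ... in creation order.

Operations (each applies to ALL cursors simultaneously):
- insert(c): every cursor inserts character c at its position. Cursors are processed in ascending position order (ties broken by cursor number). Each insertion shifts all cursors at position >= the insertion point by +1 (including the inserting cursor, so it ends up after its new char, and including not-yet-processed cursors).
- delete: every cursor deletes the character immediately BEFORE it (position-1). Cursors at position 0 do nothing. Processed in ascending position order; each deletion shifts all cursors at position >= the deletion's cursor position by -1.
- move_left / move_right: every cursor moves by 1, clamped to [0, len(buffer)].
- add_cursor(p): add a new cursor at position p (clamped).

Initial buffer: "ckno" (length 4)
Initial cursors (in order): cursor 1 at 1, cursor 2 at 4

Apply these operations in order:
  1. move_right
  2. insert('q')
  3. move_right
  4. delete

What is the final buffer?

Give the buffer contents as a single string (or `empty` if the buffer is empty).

Answer: ckqo

Derivation:
After op 1 (move_right): buffer="ckno" (len 4), cursors c1@2 c2@4, authorship ....
After op 2 (insert('q')): buffer="ckqnoq" (len 6), cursors c1@3 c2@6, authorship ..1..2
After op 3 (move_right): buffer="ckqnoq" (len 6), cursors c1@4 c2@6, authorship ..1..2
After op 4 (delete): buffer="ckqo" (len 4), cursors c1@3 c2@4, authorship ..1.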